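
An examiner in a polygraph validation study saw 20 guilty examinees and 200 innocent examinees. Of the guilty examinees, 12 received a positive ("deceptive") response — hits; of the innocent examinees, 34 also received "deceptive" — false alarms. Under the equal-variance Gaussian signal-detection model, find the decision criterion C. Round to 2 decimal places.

C = 0.35

H = 12/20 = 0.6000
FA = 34/200 = 0.1700
z(H) = 0.2533
z(FA) = -0.9542
c = −½·[z(H) + z(FA)] = −0.5 × (0.2533 + (-0.9542)) = 0.35045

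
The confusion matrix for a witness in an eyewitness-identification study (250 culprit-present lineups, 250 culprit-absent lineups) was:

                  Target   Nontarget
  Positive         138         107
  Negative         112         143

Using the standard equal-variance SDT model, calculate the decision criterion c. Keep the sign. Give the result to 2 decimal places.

H = 138/250 = 0.5520
FA = 107/250 = 0.4280
Φ⁻¹(0.5520) = 0.131, Φ⁻¹(0.4280) = -0.181
c = −½·[z(H) + z(FA)] = −0.5 × (0.131 + (-0.181)) = 0.025
c > 0: the witness has a conservative response bias.

c = 0.03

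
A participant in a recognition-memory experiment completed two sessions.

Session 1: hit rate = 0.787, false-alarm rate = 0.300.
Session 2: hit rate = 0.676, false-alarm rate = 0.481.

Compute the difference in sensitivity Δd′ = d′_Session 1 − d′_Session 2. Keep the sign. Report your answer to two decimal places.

Session 1: z(0.787) = 0.796, z(0.300) = -0.524, d' = 1.320
Session 2: z(0.676) = 0.457, z(0.481) = -0.048, d' = 0.505
Δd' = d'_Session 1 − d'_Session 2 = 1.320 − 0.505 = 0.815
Session 1 has the higher sensitivity.

Δd′ = 0.82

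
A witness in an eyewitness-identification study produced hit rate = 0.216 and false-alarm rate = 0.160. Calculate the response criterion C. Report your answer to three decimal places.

C = 0.890

Φ⁻¹(0.216) = -0.7858, Φ⁻¹(0.160) = -0.9945
c = −½·[z(H) + z(FA)] = −0.5 × (-0.7858 + (-0.9945)) = 0.89015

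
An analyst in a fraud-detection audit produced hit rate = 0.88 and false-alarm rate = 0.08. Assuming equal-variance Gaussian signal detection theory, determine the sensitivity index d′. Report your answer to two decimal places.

z(H) = z(0.88) = 1.1750
z(FA) = z(0.08) = -1.4051
d' = z(H) − z(FA) = 1.1750 − (-1.4051) = 2.5801

d′ = 2.58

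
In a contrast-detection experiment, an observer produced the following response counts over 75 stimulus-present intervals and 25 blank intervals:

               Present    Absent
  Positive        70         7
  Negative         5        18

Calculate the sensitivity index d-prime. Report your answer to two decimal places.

H = 70/75 = 0.9333
FA = 7/25 = 0.2800
Φ⁻¹(H) = 1.501
Φ⁻¹(FA) = -0.583
d' = z(H) − z(FA) = 1.501 − (-0.583) = 2.084

d-prime = 2.08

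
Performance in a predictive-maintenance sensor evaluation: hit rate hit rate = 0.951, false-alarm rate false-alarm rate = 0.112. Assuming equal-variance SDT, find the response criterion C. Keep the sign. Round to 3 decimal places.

Φ⁻¹(H) = Φ⁻¹(0.951) = 1.6546
Φ⁻¹(FA) = Φ⁻¹(0.112) = -1.2160
c = −½·[z(H) + z(FA)] = −0.5 × (1.6546 + (-1.2160)) = -0.2193
c < 0: the model has a liberal response bias.

C = -0.219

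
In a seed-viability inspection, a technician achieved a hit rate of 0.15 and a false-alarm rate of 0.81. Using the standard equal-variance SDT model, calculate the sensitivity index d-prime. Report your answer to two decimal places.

z(H) = z(0.15) = -1.036
z(FA) = z(0.81) = 0.878
d' = z(H) − z(FA) = -1.036 − 0.878 = -1.914

d-prime = -1.91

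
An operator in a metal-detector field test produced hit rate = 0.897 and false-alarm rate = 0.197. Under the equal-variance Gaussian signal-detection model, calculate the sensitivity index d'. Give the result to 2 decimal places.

d' = 2.12

Φ⁻¹(H) = 1.2646
Φ⁻¹(FA) = -0.8524
d' = z(H) − z(FA) = 1.2646 − (-0.8524) = 2.1170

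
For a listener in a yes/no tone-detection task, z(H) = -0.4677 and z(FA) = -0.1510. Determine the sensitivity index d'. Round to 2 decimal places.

d' = -0.32

d' = z(H) − z(FA) = -0.4677 − (-0.1510) = -0.3167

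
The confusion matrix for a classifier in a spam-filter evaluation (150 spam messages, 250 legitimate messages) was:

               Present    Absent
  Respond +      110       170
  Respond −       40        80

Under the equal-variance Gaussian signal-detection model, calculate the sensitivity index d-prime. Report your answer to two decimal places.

H = 110/150 = 0.7333
FA = 170/250 = 0.6800
z(H) = z(0.7333) = 0.6228
z(FA) = z(0.6800) = 0.4677
d' = z(H) − z(FA) = 0.6228 − 0.4677 = 0.1551

d-prime = 0.16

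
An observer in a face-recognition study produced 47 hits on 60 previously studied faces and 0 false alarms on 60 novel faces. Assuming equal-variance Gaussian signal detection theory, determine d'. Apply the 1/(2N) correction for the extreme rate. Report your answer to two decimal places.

d' = 3.18

The false-alarm rate is 0/60 = 0, so apply the 1/(2N) correction: FA → 1/(2·60) = 0.00833.
z(H) = z(0.78333) = 0.783
z(FA) = z(0.00833) = -2.394
d' = 0.783 − (-2.394) = 3.177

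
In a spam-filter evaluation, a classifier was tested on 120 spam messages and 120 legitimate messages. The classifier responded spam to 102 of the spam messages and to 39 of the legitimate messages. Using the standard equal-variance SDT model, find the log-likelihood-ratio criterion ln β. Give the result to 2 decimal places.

H = 102/120 = 0.8500
FA = 39/120 = 0.3250
z(H) = z(0.8500) = 1.036
z(FA) = z(0.3250) = -0.454
ln β = −½·[z(H)² − z(FA)²] = −0.5 × (1.073 − 0.206) = -0.4335

ln β = -0.43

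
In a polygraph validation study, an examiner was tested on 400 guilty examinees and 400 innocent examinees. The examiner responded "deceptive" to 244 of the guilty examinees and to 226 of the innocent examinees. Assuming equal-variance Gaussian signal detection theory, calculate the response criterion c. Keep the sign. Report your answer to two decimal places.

H = 244/400 = 0.6100
FA = 226/400 = 0.5650
z(0.6100) = 0.279, z(0.5650) = 0.164
c = −½·[z(H) + z(FA)] = −0.5 × (0.279 + 0.164) = -0.2215

c = -0.22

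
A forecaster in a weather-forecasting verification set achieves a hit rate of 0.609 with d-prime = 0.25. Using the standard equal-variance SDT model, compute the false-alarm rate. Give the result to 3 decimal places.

z(hit rate) = z(0.609) = 0.2767
z(FA) = z(H) − d' = 0.2767 − 0.25 = 0.0267
false-alarm rate = Φ(0.0267) = 0.5107

false-alarm rate = 0.511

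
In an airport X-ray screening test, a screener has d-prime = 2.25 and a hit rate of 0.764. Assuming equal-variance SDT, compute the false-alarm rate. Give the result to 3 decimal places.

z(hit rate) = z(0.764) = 0.7192
z(FA) = z(H) − d' = 0.7192 − 2.25 = -1.5308
false-alarm rate = Φ(-1.5308) = 0.0629

false-alarm rate = 0.063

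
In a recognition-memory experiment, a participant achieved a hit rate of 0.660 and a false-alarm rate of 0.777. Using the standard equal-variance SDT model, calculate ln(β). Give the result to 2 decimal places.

Φ⁻¹(H) = Φ⁻¹(0.660) = 0.412
Φ⁻¹(FA) = Φ⁻¹(0.777) = 0.762
ln β = −½·[z(H)² − z(FA)²] = −0.5 × (0.170 − 0.581) = 0.2055

ln β = 0.21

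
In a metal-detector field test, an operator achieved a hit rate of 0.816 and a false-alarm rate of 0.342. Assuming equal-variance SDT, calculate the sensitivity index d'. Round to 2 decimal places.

d' = 1.31

Φ⁻¹(H) = Φ⁻¹(0.816) = 0.9002
Φ⁻¹(FA) = Φ⁻¹(0.342) = -0.4070
d' = z(H) − z(FA) = 0.9002 − (-0.4070) = 1.3072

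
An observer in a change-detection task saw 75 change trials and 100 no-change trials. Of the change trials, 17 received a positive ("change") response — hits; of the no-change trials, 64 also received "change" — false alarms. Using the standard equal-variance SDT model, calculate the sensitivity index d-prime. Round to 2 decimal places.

H = 17/75 = 0.2267
FA = 64/100 = 0.6400
Φ⁻¹(H) = Φ⁻¹(0.2267) = -0.750
Φ⁻¹(FA) = Φ⁻¹(0.6400) = 0.358
d' = z(H) − z(FA) = -0.750 − 0.358 = -1.108

d-prime = -1.11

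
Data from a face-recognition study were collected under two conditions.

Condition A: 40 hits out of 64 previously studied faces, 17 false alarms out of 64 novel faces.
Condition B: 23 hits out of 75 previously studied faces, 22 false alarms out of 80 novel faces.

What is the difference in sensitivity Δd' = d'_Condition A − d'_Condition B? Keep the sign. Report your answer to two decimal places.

Δd' = 0.85

Condition A: z(0.6250) = 0.319, z(0.2656) = -0.626, d' = 0.945
Condition B: z(0.3067) = -0.505, z(0.2750) = -0.598, d' = 0.093
Δd' = d'_Condition A − d'_Condition B = 0.945 − 0.093 = 0.852
Condition A has the higher sensitivity.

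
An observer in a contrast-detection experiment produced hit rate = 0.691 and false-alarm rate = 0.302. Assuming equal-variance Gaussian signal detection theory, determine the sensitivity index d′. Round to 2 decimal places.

d′ = 1.02

Φ⁻¹(H) = 0.499
Φ⁻¹(FA) = -0.519
d' = z(H) − z(FA) = 0.499 − (-0.519) = 1.018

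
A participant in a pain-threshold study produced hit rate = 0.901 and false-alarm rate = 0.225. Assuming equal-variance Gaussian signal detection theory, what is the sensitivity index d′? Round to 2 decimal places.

z(H) = 1.2873
z(FA) = -0.7554
d' = z(H) − z(FA) = 1.2873 − (-0.7554) = 2.0427

d′ = 2.04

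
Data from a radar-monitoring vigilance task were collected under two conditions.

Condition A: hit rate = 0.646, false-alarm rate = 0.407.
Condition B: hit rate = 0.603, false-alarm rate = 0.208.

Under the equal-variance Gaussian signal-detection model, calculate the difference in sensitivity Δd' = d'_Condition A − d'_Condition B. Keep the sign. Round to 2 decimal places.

Condition A: z(0.646) = 0.375, z(0.407) = -0.235, d' = 0.610
Condition B: z(0.603) = 0.261, z(0.208) = -0.813, d' = 1.074
Δd' = d'_Condition A − d'_Condition B = 0.610 − 1.074 = -0.464
Condition B has the higher sensitivity.

Δd' = -0.46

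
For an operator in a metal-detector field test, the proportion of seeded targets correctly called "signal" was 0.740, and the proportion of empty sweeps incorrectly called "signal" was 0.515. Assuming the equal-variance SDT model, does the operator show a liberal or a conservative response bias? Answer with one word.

z(H) = 0.643, z(FA) = 0.038
c = −½·(z(H) + z(FA)) = -0.3405
c < 0 → liberal criterion (biased toward responding “yes”).

liberal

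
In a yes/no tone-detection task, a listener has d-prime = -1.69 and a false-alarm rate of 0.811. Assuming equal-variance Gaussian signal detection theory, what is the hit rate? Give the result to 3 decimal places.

hit rate = 0.209

z(false-alarm rate) = z(0.811) = 0.8816
z(H) = z(FA) + d' = 0.8816 + (-1.69) = -0.8084
hit rate = Φ(-0.8084) = 0.2094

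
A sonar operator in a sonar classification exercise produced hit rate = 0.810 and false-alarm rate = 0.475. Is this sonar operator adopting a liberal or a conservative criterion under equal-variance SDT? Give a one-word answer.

z(H) = 0.878, z(FA) = -0.063
c = −½·(z(H) + z(FA)) = -0.4075
c < 0 → liberal criterion (biased toward responding “yes”).

liberal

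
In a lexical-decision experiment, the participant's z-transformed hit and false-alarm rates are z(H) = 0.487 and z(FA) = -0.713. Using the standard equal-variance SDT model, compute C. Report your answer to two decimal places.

C = 0.11

c = −½·[z(H) + z(FA)] = −½·(0.487 + (-0.713)) = 0.113
c > 0: the participant has a conservative response bias.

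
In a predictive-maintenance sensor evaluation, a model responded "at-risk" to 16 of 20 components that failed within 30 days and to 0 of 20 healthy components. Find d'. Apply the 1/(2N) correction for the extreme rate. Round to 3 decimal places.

The false-alarm rate is 0/20 = 0, so apply the 1/(2N) correction: FA → 1/(2·20) = 0.02500.
z(H) = z(0.80000) = 0.8416
z(FA) = z(0.02500) = -1.9600
d' = 0.8416 − (-1.9600) = 2.8016

d' = 2.802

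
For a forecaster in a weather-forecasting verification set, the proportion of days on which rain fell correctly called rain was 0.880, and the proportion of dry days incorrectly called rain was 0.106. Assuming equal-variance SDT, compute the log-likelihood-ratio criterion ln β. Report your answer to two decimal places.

ln β = 0.09

z(0.880) = 1.175, z(0.106) = -1.248
ln β = −½·[z(H)² − z(FA)²] = −0.5 × (1.381 − 1.558) = 0.0885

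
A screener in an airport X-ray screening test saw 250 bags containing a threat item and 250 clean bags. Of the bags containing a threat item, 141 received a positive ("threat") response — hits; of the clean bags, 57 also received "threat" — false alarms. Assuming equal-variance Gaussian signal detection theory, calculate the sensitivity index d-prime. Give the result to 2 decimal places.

H = 141/250 = 0.5640
FA = 57/250 = 0.2280
z(H) = z(0.5640) = 0.161
z(FA) = z(0.2280) = -0.745
d' = z(H) − z(FA) = 0.161 − (-0.745) = 0.906

d-prime = 0.91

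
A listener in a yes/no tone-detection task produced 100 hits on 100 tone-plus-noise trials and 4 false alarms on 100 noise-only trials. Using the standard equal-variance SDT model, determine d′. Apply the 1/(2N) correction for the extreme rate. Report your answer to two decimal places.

d′ = 4.33

The hit rate is 100/100 = 1, so apply the 1/(2N) correction: H → 1 − 1/(2·100) = 0.99500.
z(H) = z(0.99500) = 2.576
z(FA) = z(0.04000) = -1.751
d' = 2.576 − (-1.751) = 4.327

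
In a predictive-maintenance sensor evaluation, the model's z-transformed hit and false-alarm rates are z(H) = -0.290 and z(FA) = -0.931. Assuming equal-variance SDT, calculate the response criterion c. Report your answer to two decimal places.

c = −½·[z(H) + z(FA)] = −½·(-0.290 + (-0.931)) = 0.6105
c > 0: the model has a conservative response bias.

c = 0.61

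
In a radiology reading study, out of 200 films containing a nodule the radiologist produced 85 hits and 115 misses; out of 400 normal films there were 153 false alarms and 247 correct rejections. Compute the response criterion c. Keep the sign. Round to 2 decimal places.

H = 85/200 = 0.4250
FA = 153/400 = 0.3825
z(0.4250) = -0.189, z(0.3825) = -0.299
c = −½·[z(H) + z(FA)] = −0.5 × (-0.189 + (-0.299)) = 0.244

c = 0.24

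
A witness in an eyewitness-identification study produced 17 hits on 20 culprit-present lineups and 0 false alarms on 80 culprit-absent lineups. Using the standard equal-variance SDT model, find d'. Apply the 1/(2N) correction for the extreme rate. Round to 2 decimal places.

The false-alarm rate is 0/80 = 0, so apply the 1/(2N) correction: FA → 1/(2·80) = 0.00625.
z(H) = z(0.85000) = 1.036
z(FA) = z(0.00625) = -2.498
d' = 1.036 − (-2.498) = 3.534

d' = 3.53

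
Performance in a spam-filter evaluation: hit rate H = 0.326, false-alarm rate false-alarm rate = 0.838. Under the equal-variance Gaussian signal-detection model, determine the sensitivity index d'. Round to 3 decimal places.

d' = -1.437

z(H) = -0.4510
z(FA) = 0.9863
d' = z(H) − z(FA) = -0.4510 − 0.9863 = -1.4373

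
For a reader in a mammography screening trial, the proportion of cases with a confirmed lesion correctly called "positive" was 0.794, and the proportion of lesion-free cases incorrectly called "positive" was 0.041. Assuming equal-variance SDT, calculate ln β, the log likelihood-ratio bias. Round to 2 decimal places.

ln β = 1.18

Φ⁻¹(H) = Φ⁻¹(0.794) = 0.820
Φ⁻¹(FA) = Φ⁻¹(0.041) = -1.739
ln β = −½·[z(H)² − z(FA)²] = −0.5 × (0.672 − 3.024) = 1.176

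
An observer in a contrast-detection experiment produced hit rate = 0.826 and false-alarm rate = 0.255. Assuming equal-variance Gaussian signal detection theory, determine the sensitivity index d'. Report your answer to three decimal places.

d' = 1.597

z(0.826) = 0.9385, z(0.255) = -0.6588
d' = z(H) − z(FA) = 0.9385 − (-0.6588) = 1.5973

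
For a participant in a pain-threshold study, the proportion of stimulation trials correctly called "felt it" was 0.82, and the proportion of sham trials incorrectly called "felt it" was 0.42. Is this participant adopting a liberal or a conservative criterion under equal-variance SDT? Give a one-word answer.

liberal

z(H) = 0.915, z(FA) = -0.202
c = −½·(z(H) + z(FA)) = -0.3565
c < 0 → liberal criterion (biased toward responding “yes”).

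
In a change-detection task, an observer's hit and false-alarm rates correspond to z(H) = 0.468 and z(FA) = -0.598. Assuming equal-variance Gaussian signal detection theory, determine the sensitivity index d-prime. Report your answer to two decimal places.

d-prime = 1.07

d' = z(H) − z(FA) = 0.468 − (-0.598) = 1.066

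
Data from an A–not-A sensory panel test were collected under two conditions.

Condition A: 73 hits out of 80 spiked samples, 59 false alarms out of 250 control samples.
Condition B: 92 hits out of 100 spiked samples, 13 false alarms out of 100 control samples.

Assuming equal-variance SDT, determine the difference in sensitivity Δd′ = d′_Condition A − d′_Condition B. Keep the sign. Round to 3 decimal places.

Δd′ = -0.456

Condition A: z(0.9125) = 1.3563, z(0.2360) = -0.7192, d' = 2.0755
Condition B: z(0.9200) = 1.4051, z(0.1300) = -1.1264, d' = 2.5315
Δd' = d'_Condition A − d'_Condition B = 2.0755 − 2.5315 = -0.4560
Condition B has the higher sensitivity.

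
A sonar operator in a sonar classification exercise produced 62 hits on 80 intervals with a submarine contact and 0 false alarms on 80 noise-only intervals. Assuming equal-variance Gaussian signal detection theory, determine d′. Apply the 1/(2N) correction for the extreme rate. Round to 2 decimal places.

d′ = 3.25

The false-alarm rate is 0/80 = 0, so apply the 1/(2N) correction: FA → 1/(2·80) = 0.00625.
z(H) = z(0.77500) = 0.755
z(FA) = z(0.00625) = -2.498
d' = 0.755 − (-2.498) = 3.253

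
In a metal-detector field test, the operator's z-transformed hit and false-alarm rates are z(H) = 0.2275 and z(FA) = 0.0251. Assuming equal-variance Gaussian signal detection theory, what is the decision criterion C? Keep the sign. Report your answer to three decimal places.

c = −½·[z(H) + z(FA)] = −½·(0.2275 + 0.0251) = -0.1263
c < 0: the operator has a liberal response bias.

C = -0.126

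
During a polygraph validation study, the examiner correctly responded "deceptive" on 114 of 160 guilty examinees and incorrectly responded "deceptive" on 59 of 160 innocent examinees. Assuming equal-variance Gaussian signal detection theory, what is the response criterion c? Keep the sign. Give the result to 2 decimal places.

H = 114/160 = 0.7125
FA = 59/160 = 0.3688
z(H) = z(0.7125) = 0.5607
z(FA) = z(0.3688) = -0.3350
c = −½·[z(H) + z(FA)] = −0.5 × (0.5607 + (-0.3350)) = -0.11285
c < 0: the examiner has a liberal response bias.

c = -0.11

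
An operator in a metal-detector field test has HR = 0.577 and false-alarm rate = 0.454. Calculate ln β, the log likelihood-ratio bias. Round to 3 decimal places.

Φ⁻¹(H) = 0.1942
Φ⁻¹(FA) = -0.1156
ln β = −½·[z(H)² − z(FA)²] = −0.5 × (0.0377 − 0.0134) = -0.01215

ln β = -0.012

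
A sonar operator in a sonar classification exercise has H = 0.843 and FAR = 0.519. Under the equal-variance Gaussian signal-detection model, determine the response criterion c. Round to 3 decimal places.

c = -0.527

z(H) = z(0.843) = 1.0069
z(FA) = z(0.519) = 0.0476
c = −½·[z(H) + z(FA)] = −0.5 × (1.0069 + 0.0476) = -0.52725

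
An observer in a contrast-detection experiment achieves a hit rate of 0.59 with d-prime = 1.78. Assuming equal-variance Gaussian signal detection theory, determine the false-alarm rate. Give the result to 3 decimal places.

z(hit rate) = z(0.59) = 0.2275
z(FA) = z(H) − d' = 0.2275 − 1.78 = -1.5525
false-alarm rate = Φ(-1.5525) = 0.0603

false-alarm rate = 0.060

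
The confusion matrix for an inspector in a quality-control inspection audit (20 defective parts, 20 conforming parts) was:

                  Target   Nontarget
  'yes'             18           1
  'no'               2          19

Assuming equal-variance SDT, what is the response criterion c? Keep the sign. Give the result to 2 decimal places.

H = 18/20 = 0.9000
FA = 1/20 = 0.0500
Φ⁻¹(0.9000) = 1.2816, Φ⁻¹(0.0500) = -1.6449
c = −½·[z(H) + z(FA)] = −0.5 × (1.2816 + (-1.6449)) = 0.18165

c = 0.18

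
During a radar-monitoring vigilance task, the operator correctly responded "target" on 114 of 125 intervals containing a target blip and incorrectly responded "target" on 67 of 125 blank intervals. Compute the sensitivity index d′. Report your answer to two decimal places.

H = 114/125 = 0.9120
FA = 67/125 = 0.5360
z(H) = z(0.9120) = 1.3532
z(FA) = z(0.5360) = 0.0904
d' = z(H) − z(FA) = 1.3532 − 0.0904 = 1.2628

d′ = 1.26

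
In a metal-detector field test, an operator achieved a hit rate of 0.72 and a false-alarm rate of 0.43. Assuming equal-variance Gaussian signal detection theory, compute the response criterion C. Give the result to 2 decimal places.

C = -0.20

Φ⁻¹(H) = 0.583
Φ⁻¹(FA) = -0.176
c = −½·[z(H) + z(FA)] = −0.5 × (0.583 + (-0.176)) = -0.2035
c < 0: the operator has a liberal response bias.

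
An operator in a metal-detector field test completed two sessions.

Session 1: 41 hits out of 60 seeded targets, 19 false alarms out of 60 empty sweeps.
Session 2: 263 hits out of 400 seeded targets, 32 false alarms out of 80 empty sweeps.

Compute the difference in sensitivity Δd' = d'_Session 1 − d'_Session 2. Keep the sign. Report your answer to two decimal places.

Δd' = 0.30

Session 1: z(0.6833) = 0.477, z(0.3167) = -0.477, d' = 0.954
Session 2: z(0.6575) = 0.406, z(0.4000) = -0.253, d' = 0.659
Δd' = d'_Session 1 − d'_Session 2 = 0.954 − 0.659 = 0.295
Session 1 has the higher sensitivity.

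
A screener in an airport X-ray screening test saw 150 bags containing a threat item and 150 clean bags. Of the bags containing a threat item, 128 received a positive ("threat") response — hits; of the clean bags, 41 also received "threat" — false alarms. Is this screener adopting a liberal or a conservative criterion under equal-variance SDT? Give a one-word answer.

z(H) = 1.051, z(FA) = -0.603
c = −½·(z(H) + z(FA)) = -0.224
c < 0 → liberal criterion (biased toward responding “yes”).

liberal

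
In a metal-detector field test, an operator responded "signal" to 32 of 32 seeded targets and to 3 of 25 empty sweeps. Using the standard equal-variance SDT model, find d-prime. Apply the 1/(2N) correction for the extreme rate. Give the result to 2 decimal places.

The hit rate is 32/32 = 1, so apply the 1/(2N) correction: H → 1 − 1/(2·32) = 0.98438.
z(H) = z(0.98438) = 2.154
z(FA) = z(0.12000) = -1.175
d' = 2.154 − (-1.175) = 3.329

d-prime = 3.33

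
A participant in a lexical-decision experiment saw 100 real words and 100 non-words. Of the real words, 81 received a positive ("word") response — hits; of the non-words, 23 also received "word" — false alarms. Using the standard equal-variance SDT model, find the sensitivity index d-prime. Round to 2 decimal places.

H = 81/100 = 0.8100
FA = 23/100 = 0.2300
Φ⁻¹(H) = 0.8779
Φ⁻¹(FA) = -0.7388
d' = z(H) − z(FA) = 0.8779 − (-0.7388) = 1.6167

d-prime = 1.62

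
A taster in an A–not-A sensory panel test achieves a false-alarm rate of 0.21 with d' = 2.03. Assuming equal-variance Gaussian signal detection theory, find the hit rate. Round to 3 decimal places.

hit rate = 0.889

z(false-alarm rate) = z(0.21) = -0.8064
z(H) = z(FA) + d' = -0.8064 + 2.03 = 1.2236
hit rate = Φ(1.2236) = 0.8894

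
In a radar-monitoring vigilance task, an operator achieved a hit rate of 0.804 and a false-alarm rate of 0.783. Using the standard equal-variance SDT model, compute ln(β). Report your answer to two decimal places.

ln β = -0.06

z(H) = z(0.804) = 0.856
z(FA) = z(0.783) = 0.782
ln β = −½·[z(H)² − z(FA)²] = −0.5 × (0.733 − 0.612) = -0.0605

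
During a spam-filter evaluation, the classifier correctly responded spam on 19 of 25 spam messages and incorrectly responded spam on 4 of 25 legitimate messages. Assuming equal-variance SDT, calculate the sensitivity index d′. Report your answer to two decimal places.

d′ = 1.70

H = 19/25 = 0.7600
FA = 4/25 = 0.1600
Φ⁻¹(H) = Φ⁻¹(0.7600) = 0.706
Φ⁻¹(FA) = Φ⁻¹(0.1600) = -0.994
d' = z(H) − z(FA) = 0.706 − (-0.994) = 1.700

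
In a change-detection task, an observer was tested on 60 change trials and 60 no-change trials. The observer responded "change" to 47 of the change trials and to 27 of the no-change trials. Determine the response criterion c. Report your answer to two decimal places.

c = -0.33

H = 47/60 = 0.7833
FA = 27/60 = 0.4500
z(0.7833) = 0.783, z(0.4500) = -0.126
c = −½·[z(H) + z(FA)] = −0.5 × (0.783 + (-0.126)) = -0.3285
c < 0: the observer has a liberal response bias.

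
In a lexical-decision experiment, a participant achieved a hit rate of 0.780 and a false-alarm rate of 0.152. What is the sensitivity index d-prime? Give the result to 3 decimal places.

z(H) = 0.7722
z(FA) = -1.0279
d' = z(H) − z(FA) = 0.7722 − (-1.0279) = 1.8001

d-prime = 1.800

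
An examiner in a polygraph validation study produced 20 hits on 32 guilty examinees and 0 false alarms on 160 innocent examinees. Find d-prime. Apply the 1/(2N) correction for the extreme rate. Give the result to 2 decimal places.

d-prime = 3.05

The false-alarm rate is 0/160 = 0, so apply the 1/(2N) correction: FA → 1/(2·160) = 0.00313.
z(H) = z(0.62500) = 0.319
z(FA) = z(0.00313) = -2.734
d' = 0.319 − (-2.734) = 3.053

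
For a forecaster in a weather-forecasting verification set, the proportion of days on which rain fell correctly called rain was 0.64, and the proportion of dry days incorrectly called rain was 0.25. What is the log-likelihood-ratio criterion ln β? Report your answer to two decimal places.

Φ⁻¹(0.64) = 0.358, Φ⁻¹(0.25) = -0.674
ln β = −½·[z(H)² − z(FA)²] = −0.5 × (0.128 − 0.454) = 0.163

ln β = 0.16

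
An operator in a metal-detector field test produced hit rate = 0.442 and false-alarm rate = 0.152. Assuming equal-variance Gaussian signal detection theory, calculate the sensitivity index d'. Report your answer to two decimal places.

z(H) = z(0.442) = -0.146
z(FA) = z(0.152) = -1.028
d' = z(H) − z(FA) = -0.146 − (-1.028) = 0.882

d' = 0.88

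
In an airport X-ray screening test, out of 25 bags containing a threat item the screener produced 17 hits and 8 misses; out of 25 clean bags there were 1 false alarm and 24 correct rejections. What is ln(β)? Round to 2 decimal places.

ln β = 1.42

H = 17/25 = 0.6800
FA = 1/25 = 0.0400
z(H) = z(0.6800) = 0.468
z(FA) = z(0.0400) = -1.751
ln β = −½·[z(H)² − z(FA)²] = −0.5 × (0.219 − 3.066) = 1.4235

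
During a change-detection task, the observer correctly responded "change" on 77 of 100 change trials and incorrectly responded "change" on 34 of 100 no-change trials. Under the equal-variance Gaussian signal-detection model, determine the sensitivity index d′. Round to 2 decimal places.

H = 77/100 = 0.7700
FA = 34/100 = 0.3400
Φ⁻¹(0.7700) = 0.7388, Φ⁻¹(0.3400) = -0.4125
d' = z(H) − z(FA) = 0.7388 − (-0.4125) = 1.1513

d′ = 1.15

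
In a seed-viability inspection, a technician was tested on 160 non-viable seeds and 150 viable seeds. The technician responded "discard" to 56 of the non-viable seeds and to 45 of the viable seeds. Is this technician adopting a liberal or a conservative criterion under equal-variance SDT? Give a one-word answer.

z(H) = -0.385, z(FA) = -0.524
c = −½·(z(H) + z(FA)) = 0.4545
c > 0 → conservative criterion (biased toward responding “no”).

conservative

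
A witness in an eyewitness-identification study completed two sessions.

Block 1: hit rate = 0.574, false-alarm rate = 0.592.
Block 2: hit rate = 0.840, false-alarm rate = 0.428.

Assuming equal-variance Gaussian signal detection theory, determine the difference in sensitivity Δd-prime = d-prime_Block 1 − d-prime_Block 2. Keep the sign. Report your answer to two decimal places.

Block 1: z(0.574) = 0.187, z(0.592) = 0.233, d' = -0.046
Block 2: z(0.840) = 0.994, z(0.428) = -0.181, d' = 1.175
Δd' = d'_Block 1 − d'_Block 2 = -0.046 − 1.175 = -1.221
Block 2 has the higher sensitivity.

Δd-prime = -1.22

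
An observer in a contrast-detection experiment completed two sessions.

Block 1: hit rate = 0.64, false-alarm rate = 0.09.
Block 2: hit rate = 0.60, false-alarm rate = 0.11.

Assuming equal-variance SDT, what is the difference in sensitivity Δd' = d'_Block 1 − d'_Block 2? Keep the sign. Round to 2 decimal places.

Block 1: z(0.64) = 0.358, z(0.09) = -1.341, d' = 1.699
Block 2: z(0.60) = 0.253, z(0.11) = -1.227, d' = 1.480
Δd' = d'_Block 1 − d'_Block 2 = 1.699 − 1.480 = 0.219
Block 1 has the higher sensitivity.

Δd' = 0.22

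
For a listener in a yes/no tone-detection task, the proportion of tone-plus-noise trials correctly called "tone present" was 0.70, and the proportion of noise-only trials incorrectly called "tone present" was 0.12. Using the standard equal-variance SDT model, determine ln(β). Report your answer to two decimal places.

Φ⁻¹(H) = 0.524
Φ⁻¹(FA) = -1.175
ln β = −½·[z(H)² − z(FA)²] = −0.5 × (0.275 − 1.381) = 0.553

ln β = 0.55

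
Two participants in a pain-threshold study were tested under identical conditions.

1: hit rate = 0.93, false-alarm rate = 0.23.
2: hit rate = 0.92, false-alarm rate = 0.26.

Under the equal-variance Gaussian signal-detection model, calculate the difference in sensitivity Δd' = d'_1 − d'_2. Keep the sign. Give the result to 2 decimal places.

Δd' = 0.17

1: z(0.93) = 1.476, z(0.23) = -0.739, d' = 2.215
2: z(0.92) = 1.405, z(0.26) = -0.643, d' = 2.048
Δd' = d'_1 − d'_2 = 2.215 − 2.048 = 0.167
1 has the higher sensitivity.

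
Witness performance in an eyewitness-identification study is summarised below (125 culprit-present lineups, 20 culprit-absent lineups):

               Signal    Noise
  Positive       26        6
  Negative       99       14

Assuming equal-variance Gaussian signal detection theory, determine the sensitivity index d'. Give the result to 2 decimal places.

d' = -0.29

H = 26/125 = 0.2080
FA = 6/20 = 0.3000
Φ⁻¹(H) = -0.813
Φ⁻¹(FA) = -0.524
d' = z(H) − z(FA) = -0.813 − (-0.524) = -0.289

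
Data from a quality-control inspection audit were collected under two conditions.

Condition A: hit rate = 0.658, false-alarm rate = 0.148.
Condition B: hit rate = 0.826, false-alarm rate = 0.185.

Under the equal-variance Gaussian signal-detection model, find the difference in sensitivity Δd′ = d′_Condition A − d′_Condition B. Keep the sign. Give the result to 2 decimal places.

Condition A: z(0.658) = 0.407, z(0.148) = -1.045, d' = 1.452
Condition B: z(0.826) = 0.938, z(0.185) = -0.896, d' = 1.834
Δd' = d'_Condition A − d'_Condition B = 1.452 − 1.834 = -0.382
Condition B has the higher sensitivity.

Δd′ = -0.38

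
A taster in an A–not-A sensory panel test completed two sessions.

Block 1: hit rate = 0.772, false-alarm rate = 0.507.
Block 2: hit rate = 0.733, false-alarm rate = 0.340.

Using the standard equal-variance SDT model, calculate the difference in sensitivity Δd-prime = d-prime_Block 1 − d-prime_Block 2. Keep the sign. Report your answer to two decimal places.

Block 1: z(0.772) = 0.745, z(0.507) = 0.018, d' = 0.727
Block 2: z(0.733) = 0.622, z(0.340) = -0.412, d' = 1.034
Δd' = d'_Block 1 − d'_Block 2 = 0.727 − 1.034 = -0.307
Block 2 has the higher sensitivity.

Δd-prime = -0.31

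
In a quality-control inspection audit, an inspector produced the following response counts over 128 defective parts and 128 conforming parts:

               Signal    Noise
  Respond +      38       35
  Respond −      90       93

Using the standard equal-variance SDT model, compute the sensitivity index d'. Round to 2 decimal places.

d' = 0.07

H = 38/128 = 0.2969
FA = 35/128 = 0.2734
z(0.2969) = -0.533, z(0.2734) = -0.603
d' = z(H) − z(FA) = -0.533 − (-0.603) = 0.070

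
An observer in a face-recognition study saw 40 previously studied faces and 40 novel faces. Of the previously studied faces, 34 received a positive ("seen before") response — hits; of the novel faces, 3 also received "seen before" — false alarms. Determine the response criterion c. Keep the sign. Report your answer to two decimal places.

c = 0.20

H = 34/40 = 0.8500
FA = 3/40 = 0.0750
z(0.8500) = 1.0364, z(0.0750) = -1.4395
c = −½·[z(H) + z(FA)] = −0.5 × (1.0364 + (-1.4395)) = 0.20155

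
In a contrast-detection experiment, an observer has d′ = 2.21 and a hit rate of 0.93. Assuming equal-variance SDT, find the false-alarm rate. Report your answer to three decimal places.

false-alarm rate = 0.231

z(hit rate) = z(0.93) = 1.4758
z(FA) = z(H) − d' = 1.4758 − 2.21 = -0.7342
false-alarm rate = Φ(-0.7342) = 0.2314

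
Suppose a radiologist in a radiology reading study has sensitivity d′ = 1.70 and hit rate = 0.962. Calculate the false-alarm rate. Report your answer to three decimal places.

z(hit rate) = z(0.962) = 1.7744
z(FA) = z(H) − d' = 1.7744 − 1.70 = 0.0744
false-alarm rate = Φ(0.0744) = 0.5297

false-alarm rate = 0.530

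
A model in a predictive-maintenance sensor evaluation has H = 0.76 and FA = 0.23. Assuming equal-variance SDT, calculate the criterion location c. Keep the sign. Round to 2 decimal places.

c = 0.02

z(H) = z(0.76) = 0.7063
z(FA) = z(0.23) = -0.7388
c = −½·[z(H) + z(FA)] = −0.5 × (0.7063 + (-0.7388)) = 0.01625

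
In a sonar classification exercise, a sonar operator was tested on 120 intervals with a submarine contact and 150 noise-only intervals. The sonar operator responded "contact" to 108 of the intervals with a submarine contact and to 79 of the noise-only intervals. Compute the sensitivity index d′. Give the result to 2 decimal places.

d′ = 1.21

H = 108/120 = 0.9000
FA = 79/150 = 0.5267
z(H) = z(0.9000) = 1.2816
z(FA) = z(0.5267) = 0.0670
d' = z(H) − z(FA) = 1.2816 − 0.0670 = 1.2146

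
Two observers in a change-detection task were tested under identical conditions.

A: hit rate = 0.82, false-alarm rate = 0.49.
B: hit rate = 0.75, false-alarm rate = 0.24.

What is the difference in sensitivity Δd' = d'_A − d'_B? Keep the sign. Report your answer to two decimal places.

A: z(0.82) = 0.915, z(0.49) = -0.025, d' = 0.940
B: z(0.75) = 0.674, z(0.24) = -0.706, d' = 1.380
Δd' = d'_A − d'_B = 0.940 − 1.380 = -0.440
B has the higher sensitivity.

Δd' = -0.44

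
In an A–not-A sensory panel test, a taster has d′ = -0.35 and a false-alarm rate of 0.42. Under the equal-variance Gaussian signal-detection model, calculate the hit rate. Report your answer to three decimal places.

z(false-alarm rate) = z(0.42) = -0.2019
z(H) = z(FA) + d' = -0.2019 + (-0.35) = -0.5519
hit rate = Φ(-0.5519) = 0.2905

hit rate = 0.291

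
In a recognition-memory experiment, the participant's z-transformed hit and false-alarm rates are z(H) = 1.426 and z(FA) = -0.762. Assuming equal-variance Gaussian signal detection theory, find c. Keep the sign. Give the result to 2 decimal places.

c = -0.33

c = −½·[z(H) + z(FA)] = −½·(1.426 + (-0.762)) = -0.332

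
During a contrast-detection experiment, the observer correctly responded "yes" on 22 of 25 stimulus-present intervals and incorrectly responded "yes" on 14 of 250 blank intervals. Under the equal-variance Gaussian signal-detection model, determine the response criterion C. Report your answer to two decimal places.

H = 22/25 = 0.8800
FA = 14/250 = 0.0560
z(H) = 1.1750
z(FA) = -1.5893
c = −½·[z(H) + z(FA)] = −0.5 × (1.1750 + (-1.5893)) = 0.20715
c > 0: the observer has a conservative response bias.

C = 0.21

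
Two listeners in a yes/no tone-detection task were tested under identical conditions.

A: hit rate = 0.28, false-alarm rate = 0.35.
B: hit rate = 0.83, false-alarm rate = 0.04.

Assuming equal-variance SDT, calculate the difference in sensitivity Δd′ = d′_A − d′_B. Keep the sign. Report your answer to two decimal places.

A: z(0.28) = -0.583, z(0.35) = -0.385, d' = -0.198
B: z(0.83) = 0.954, z(0.04) = -1.751, d' = 2.705
Δd' = d'_A − d'_B = -0.198 − 2.705 = -2.903
B has the higher sensitivity.

Δd′ = -2.90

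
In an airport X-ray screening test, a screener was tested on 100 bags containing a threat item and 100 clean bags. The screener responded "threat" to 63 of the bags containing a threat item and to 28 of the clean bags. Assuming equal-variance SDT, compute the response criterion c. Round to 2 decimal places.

c = 0.13

H = 63/100 = 0.6300
FA = 28/100 = 0.2800
z(H) = z(0.6300) = 0.332
z(FA) = z(0.2800) = -0.583
c = −½·[z(H) + z(FA)] = −0.5 × (0.332 + (-0.583)) = 0.1255
c > 0: the screener has a conservative response bias.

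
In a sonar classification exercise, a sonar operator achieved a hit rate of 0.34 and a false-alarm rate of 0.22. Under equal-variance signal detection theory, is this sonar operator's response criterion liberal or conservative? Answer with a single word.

conservative

z(H) = -0.412, z(FA) = -0.772
c = −½·(z(H) + z(FA)) = 0.592
c > 0 → conservative criterion (biased toward responding “no”).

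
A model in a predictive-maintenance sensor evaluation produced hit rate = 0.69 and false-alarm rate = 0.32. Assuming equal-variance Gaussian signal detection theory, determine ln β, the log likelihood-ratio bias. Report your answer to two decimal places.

ln β = -0.01

z(H) = 0.496
z(FA) = -0.468
ln β = −½·[z(H)² − z(FA)²] = −0.5 × (0.246 − 0.219) = -0.0135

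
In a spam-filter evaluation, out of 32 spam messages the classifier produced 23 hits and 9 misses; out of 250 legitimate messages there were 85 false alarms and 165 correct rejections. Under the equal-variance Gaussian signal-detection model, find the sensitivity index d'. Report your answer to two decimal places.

d' = 0.99

H = 23/32 = 0.7188
FA = 85/250 = 0.3400
z(0.7188) = 0.5793, z(0.3400) = -0.4125
d' = z(H) − z(FA) = 0.5793 − (-0.4125) = 0.9918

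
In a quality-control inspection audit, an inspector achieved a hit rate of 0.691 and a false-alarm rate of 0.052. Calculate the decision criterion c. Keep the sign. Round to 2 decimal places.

c = 0.56

z(0.691) = 0.4987, z(0.052) = -1.6258
c = −½·[z(H) + z(FA)] = −0.5 × (0.4987 + (-1.6258)) = 0.56355
c > 0: the inspector has a conservative response bias.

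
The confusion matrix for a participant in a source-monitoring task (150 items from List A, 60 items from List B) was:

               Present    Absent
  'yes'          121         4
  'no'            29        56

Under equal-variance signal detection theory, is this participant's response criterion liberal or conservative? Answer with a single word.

conservative

z(H) = 0.866, z(FA) = -1.501
c = −½·(z(H) + z(FA)) = 0.3175
c > 0 → conservative criterion (biased toward responding “no”).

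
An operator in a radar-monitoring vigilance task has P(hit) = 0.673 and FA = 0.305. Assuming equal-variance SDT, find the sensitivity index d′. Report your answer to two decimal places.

z(0.673) = 0.448, z(0.305) = -0.510
d' = z(H) − z(FA) = 0.448 − (-0.510) = 0.958

d′ = 0.96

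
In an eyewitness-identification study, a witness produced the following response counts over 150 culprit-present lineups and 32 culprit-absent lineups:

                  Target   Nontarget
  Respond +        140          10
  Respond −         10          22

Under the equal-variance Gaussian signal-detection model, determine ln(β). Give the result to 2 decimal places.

ln β = -1.01

H = 140/150 = 0.9333
FA = 10/32 = 0.3125
z(H) = z(0.9333) = 1.501
z(FA) = z(0.3125) = -0.489
ln β = −½·[z(H)² − z(FA)²] = −0.5 × (2.253 − 0.239) = -1.007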